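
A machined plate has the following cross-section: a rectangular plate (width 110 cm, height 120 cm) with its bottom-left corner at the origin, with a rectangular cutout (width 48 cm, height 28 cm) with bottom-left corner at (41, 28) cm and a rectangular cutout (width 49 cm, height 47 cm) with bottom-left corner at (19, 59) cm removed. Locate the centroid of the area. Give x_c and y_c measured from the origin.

x_c = 56.37 cm, y_c = 57.11 cm

plate: A = 110 × 120 = 13200.00, centroid at (55.00, 60.00).
hole 1: A = −(48 × 28) = -1344.00, centroid at (65.00, 42.00).
hole 2: A = −(49 × 47) = -2303.00, centroid at (43.50, 82.50).
ΣA = 9553.00 cm²
ΣAx_c = (13200.00)(55.00) + (-1344.00)(65.00) + (-2303.00)(43.50) = 538459.50 cm³
ΣAy_c = (13200.00)(60.00) + (-1344.00)(42.00) + (-2303.00)(82.50) = 545554.50 cm³
x_c = 538459.50 / 9553.00 = 56.37 cm
y_c = 545554.50 / 9553.00 = 57.11 cm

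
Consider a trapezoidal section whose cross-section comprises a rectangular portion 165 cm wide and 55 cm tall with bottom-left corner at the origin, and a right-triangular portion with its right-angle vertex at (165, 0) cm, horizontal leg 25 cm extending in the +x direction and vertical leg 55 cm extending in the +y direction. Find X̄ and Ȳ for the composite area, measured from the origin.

X̄ = 88.90 cm, Ȳ = 26.85 cm

rectangular portion: A = 165 × 55 = 9075.00, centroid at (82.50, 27.50).
triangular portion: A = ½·25·55 = 687.50, centroid at (173.33, 18.33).
ΣA = 9762.50 cm², ΣAX̄ = 867854.17 cm³, ΣAȲ = 262166.67 cm³.
X̄ = 867854.17/9762.50 = 88.90 cm; Ȳ = 262166.67/9762.50 = 26.85 cm.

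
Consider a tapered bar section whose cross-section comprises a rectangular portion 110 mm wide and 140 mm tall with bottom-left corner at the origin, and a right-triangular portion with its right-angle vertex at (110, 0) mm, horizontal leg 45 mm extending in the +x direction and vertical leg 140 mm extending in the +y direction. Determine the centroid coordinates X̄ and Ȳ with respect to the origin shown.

rectangular portion: A = 110 × 140 = 15400.00, centroid at (55.00, 70.00).
triangular portion: A = ½·45·140 = 3150.00, centroid at (125.00, 46.67).
ΣA = 18550.00 mm²
ΣAX̄ = (15400.00)(55.00) + (3150.00)(125.00) = 1240750.00 mm³
ΣAȲ = (15400.00)(70.00) + (3150.00)(46.67) = 1225000.00 mm³
X̄ = 1240750.00 / 18550.00 = 66.89 mm
Ȳ = 1225000.00 / 18550.00 = 66.04 mm

X̄ = 66.89 mm, Ȳ = 66.04 mm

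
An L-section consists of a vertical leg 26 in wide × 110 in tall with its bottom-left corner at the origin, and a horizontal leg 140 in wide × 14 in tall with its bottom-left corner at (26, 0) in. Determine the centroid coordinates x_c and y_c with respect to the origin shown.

x_c = 46.75 in, y_c = 35.48 in

Part | A | x̄ᵢ | ȳᵢ | A·x̄ᵢ | A·ȳᵢ
vertical leg | 2860.00 | 13.00 | 55.00 | 37180.00 | 157300.00
horizontal leg | 1960.00 | 96.00 | 7.00 | 188160.00 | 13720.00
Σ | 4820.00 |  |  | 225340.00 | 171020.00
x_c = 225340.00 / 4820.00 = 46.75 in
y_c = 171020.00 / 4820.00 = 35.48 in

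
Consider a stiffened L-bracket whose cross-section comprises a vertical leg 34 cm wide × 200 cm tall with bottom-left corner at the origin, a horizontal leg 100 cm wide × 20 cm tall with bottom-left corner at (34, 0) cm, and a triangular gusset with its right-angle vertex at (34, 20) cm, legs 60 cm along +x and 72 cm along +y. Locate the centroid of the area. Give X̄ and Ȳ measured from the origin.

X̄ = 36.52 cm, Ȳ = 72.54 cm

vertical leg: A = 34 × 200 = 6800.00, centroid at (17.00, 100.00).
horizontal leg: A = 100 × 20 = 2000.00, centroid at (84.00, 10.00).
gusset: A = ½·60·72 = 2160.00, centroid at (54.00, 44.00).
ΣA = 10960.00 cm²
ΣAX̄ = (6800.00)(17.00) + (2000.00)(84.00) + (2160.00)(54.00) = 400240.00 cm³
ΣAȲ = (6800.00)(100.00) + (2000.00)(10.00) + (2160.00)(44.00) = 795040.00 cm³
X̄ = 400240.00 / 10960.00 = 36.52 cm
Ȳ = 795040.00 / 10960.00 = 72.54 cm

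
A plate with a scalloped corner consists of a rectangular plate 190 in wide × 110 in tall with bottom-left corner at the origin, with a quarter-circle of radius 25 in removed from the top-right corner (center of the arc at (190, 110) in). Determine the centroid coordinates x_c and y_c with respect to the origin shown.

x_c = 92.97 in, y_c = 53.93 in

plate: A = 190 × 110 = 20900.00, centroid at (95.00, 55.00).
removed quarter-circle: A = −¼π·25² = -490.87, centroid at (179.39, 99.39).
ΣA = 20409.13 in², ΣAx_c = 1897442.30 in³, ΣAy_c = 1100712.21 in³.
x_c = 1897442.30/20409.13 = 92.97 in; y_c = 1100712.21/20409.13 = 53.93 in.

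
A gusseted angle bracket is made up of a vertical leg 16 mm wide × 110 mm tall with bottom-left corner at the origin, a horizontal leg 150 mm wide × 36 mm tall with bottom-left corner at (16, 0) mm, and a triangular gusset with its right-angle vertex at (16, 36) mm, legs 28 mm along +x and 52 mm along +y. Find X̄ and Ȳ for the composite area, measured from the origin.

X̄ = 66.42 mm, Ȳ = 29.52 mm

Part | A | x̄ᵢ | ȳᵢ | A·x̄ᵢ | A·ȳᵢ
vertical leg | 1760.00 | 8.00 | 55.00 | 14080.00 | 96800.00
horizontal leg | 5400.00 | 91.00 | 18.00 | 491400.00 | 97200.00
gusset | 728.00 | 25.33 | 53.33 | 18442.67 | 38826.67
Σ | 7888.00 |  |  | 523922.67 | 232826.67
X̄ = 523922.67 / 7888.00 = 66.42 mm
Ȳ = 232826.67 / 7888.00 = 29.52 mm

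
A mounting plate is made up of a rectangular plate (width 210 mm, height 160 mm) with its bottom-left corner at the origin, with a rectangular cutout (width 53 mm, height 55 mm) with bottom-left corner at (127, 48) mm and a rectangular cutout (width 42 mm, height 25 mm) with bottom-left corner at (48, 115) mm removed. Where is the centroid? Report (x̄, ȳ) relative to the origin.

x̄ = 101.50 mm, ȳ = 78.76 mm

plate: A = 210 × 160 = 33600.00, centroid at (105.00, 80.00).
hole 1: A = −(53 × 55) = -2915.00, centroid at (153.50, 75.50).
hole 2: A = −(42 × 25) = -1050.00, centroid at (69.00, 127.50).
ΣA = 29635.00 mm²
ΣAx̄ = (33600.00)(105.00) + (-2915.00)(153.50) + (-1050.00)(69.00) = 3008097.50 mm³
ΣAȳ = (33600.00)(80.00) + (-2915.00)(75.50) + (-1050.00)(127.50) = 2334042.50 mm³
x̄ = 3008097.50 / 29635.00 = 101.50 mm
ȳ = 2334042.50 / 29635.00 = 78.76 mm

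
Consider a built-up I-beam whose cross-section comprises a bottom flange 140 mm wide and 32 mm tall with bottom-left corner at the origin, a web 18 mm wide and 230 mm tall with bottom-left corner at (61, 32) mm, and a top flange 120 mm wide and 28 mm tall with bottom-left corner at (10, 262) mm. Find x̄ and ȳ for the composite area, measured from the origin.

bottom flange: A = 140 × 32 = 4480.00, centroid at (70.00, 16.00).
web: A = 18 × 230 = 4140.00, centroid at (70.00, 147.00).
top flange: A = 120 × 28 = 3360.00, centroid at (70.00, 276.00).
ΣA = 11980.00 mm²
ΣAx̄ = (4480.00)(70.00) + (4140.00)(70.00) + (3360.00)(70.00) = 838600.00 mm³
ΣAȳ = (4480.00)(16.00) + (4140.00)(147.00) + (3360.00)(276.00) = 1607620.00 mm³
x̄ = 838600.00 / 11980.00 = 70.00 mm
ȳ = 1607620.00 / 11980.00 = 134.19 mm

x̄ = 70.00 mm, ȳ = 134.19 mm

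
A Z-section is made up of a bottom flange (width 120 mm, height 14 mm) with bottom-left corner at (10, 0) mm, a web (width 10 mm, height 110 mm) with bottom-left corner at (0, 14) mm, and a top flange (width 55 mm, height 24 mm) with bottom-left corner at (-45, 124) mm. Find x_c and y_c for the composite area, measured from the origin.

bottom flange: A = 120 × 14 = 1680.00, centroid at (70.00, 7.00).
web: A = 10 × 110 = 1100.00, centroid at (5.00, 69.00).
top flange: A = 55 × 24 = 1320.00, centroid at (-17.50, 136.00).
ΣA = 4100.00 mm²
ΣAx_c = (1680.00)(70.00) + (1100.00)(5.00) + (1320.00)(-17.50) = 100000.00 mm³
ΣAy_c = (1680.00)(7.00) + (1100.00)(69.00) + (1320.00)(136.00) = 267180.00 mm³
x_c = 100000.00 / 4100.00 = 24.39 mm
y_c = 267180.00 / 4100.00 = 65.17 mm

x_c = 24.39 mm, y_c = 65.17 mm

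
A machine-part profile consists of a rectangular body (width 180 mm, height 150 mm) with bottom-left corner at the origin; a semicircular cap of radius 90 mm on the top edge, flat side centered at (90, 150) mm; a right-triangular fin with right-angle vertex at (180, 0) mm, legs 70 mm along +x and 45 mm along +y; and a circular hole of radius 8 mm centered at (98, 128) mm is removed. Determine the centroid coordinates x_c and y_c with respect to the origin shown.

x_c = 94.30 mm, y_c = 107.49 mm

rectangular body: A = 180 × 150 = 27000.00, centroid at (90.00, 75.00).
semicircular top: A = ½π·90² = 12723.45, centroid at (90.00, 188.20).
triangular fin: A = ½·70·45 = 1575.00, centroid at (203.33, 15.00).
hole: A = −π·8² = -201.06, centroid at (98.00, 128.00).
ΣA = 41097.39 mm²
ΣAx_c = (27000.00)(90.00) + (12723.45)(90.00) + (1575.00)(203.33) + (-201.06)(98.00) = 3875656.45 mm³
ΣAy_c = (27000.00)(75.00) + (12723.45)(188.20) + (1575.00)(15.00) + (-201.06)(128.00) = 4417406.61 mm³
x_c = 3875656.45 / 41097.39 = 94.30 mm
y_c = 4417406.61 / 41097.39 = 107.49 mm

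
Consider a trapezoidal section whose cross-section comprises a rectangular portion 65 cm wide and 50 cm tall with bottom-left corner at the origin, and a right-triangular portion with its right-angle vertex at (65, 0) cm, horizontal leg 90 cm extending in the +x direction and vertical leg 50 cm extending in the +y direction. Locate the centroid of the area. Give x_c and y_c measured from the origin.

rectangular portion: A = 65 × 50 = 3250.00, centroid at (32.50, 25.00).
triangular portion: A = ½·90·50 = 2250.00, centroid at (95.00, 16.67).
ΣA = 5500.00 cm²
ΣAx_c = (3250.00)(32.50) + (2250.00)(95.00) = 319375.00 cm³
ΣAy_c = (3250.00)(25.00) + (2250.00)(16.67) = 118750.00 cm³
x_c = 319375.00 / 5500.00 = 58.07 cm
y_c = 118750.00 / 5500.00 = 21.59 cm

x_c = 58.07 cm, y_c = 21.59 cm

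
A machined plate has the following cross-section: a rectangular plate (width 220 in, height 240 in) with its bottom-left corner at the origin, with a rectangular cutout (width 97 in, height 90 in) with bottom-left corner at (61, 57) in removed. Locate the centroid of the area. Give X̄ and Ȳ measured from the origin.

plate: A = 220 × 240 = 52800.00, centroid at (110.00, 120.00).
hole: A = −(97 × 90) = -8730.00, centroid at (109.50, 102.00).
ΣA = 44070.00 in²
ΣAX̄ = (52800.00)(110.00) + (-8730.00)(109.50) = 4852065.00 in³
ΣAȲ = (52800.00)(120.00) + (-8730.00)(102.00) = 5445540.00 in³
X̄ = 4852065.00 / 44070.00 = 110.10 in
Ȳ = 5445540.00 / 44070.00 = 123.57 in

X̄ = 110.10 in, Ȳ = 123.57 in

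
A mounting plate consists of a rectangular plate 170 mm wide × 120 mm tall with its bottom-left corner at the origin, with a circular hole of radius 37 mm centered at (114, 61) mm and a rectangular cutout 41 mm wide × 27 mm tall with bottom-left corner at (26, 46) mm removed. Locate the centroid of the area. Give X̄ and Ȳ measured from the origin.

X̄ = 79.52 mm, Ȳ = 59.75 mm

plate: A = 170 × 120 = 20400.00, centroid at (85.00, 60.00).
hole 1: A = −π·37² = -4300.84, centroid at (114.00, 61.00).
hole 2: A = −(41 × 27) = -1107.00, centroid at (46.50, 59.50).
ΣA = 14992.16 mm², ΣAX̄ = 1192228.70 mm³, ΣAȲ = 895782.24 mm³.
X̄ = 1192228.70/14992.16 = 79.52 mm; Ȳ = 895782.24/14992.16 = 59.75 mm.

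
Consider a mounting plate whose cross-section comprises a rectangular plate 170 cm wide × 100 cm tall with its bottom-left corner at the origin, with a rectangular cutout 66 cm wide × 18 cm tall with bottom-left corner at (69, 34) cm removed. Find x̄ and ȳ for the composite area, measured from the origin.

plate: A = 170 × 100 = 17000.00, centroid at (85.00, 50.00).
hole: A = −(66 × 18) = -1188.00, centroid at (102.00, 43.00).
ΣA = 15812.00 cm²
ΣAx̄ = (17000.00)(85.00) + (-1188.00)(102.00) = 1323824.00 cm³
ΣAȳ = (17000.00)(50.00) + (-1188.00)(43.00) = 798916.00 cm³
x̄ = 1323824.00 / 15812.00 = 83.72 cm
ȳ = 798916.00 / 15812.00 = 50.53 cm

x̄ = 83.72 cm, ȳ = 50.53 cm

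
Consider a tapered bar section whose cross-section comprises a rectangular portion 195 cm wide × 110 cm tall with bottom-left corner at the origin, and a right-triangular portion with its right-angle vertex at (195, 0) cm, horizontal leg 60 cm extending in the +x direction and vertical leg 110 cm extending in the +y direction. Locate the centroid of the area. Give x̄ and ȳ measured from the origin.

rectangular portion: A = 195 × 110 = 21450.00, centroid at (97.50, 55.00).
triangular portion: A = ½·60·110 = 3300.00, centroid at (215.00, 36.67).
ΣA = 24750.00 cm², ΣAx̄ = 2800875.00 cm³, ΣAȳ = 1300750.00 cm³.
x̄ = 2800875.00/24750.00 = 113.17 cm; ȳ = 1300750.00/24750.00 = 52.56 cm.

x̄ = 113.17 cm, ȳ = 52.56 cm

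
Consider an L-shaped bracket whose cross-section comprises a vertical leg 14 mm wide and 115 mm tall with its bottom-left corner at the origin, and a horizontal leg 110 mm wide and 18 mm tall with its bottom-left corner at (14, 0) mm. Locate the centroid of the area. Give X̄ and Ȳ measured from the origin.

vertical leg: A = 14 × 115 = 1610.00, centroid at (7.00, 57.50).
horizontal leg: A = 110 × 18 = 1980.00, centroid at (69.00, 9.00).
ΣA = 3590.00 mm², ΣAX̄ = 147890.00 mm³, ΣAȲ = 110395.00 mm³.
X̄ = 147890.00/3590.00 = 41.19 mm; Ȳ = 110395.00/3590.00 = 30.75 mm.

X̄ = 41.19 mm, Ȳ = 30.75 mm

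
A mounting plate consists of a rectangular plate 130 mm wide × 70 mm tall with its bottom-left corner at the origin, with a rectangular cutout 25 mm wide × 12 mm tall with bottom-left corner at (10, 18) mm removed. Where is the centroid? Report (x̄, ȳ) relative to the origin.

plate: A = 130 × 70 = 9100.00, centroid at (65.00, 35.00).
hole: A = −(25 × 12) = -300.00, centroid at (22.50, 24.00).
ΣA = 8800.00 mm², ΣAx̄ = 584750.00 mm³, ΣAȳ = 311300.00 mm³.
x̄ = 584750.00/8800.00 = 66.45 mm; ȳ = 311300.00/8800.00 = 35.38 mm.

x̄ = 66.45 mm, ȳ = 35.38 mm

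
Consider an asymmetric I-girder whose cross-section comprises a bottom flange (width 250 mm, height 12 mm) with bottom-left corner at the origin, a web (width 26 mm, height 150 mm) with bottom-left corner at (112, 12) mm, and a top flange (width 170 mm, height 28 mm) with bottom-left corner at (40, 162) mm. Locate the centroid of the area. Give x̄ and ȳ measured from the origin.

x̄ = 125.00 mm, ȳ = 102.49 mm

Part | A | x̄ᵢ | ȳᵢ | A·x̄ᵢ | A·ȳᵢ
bottom flange | 3000.00 | 125.00 | 6.00 | 375000.00 | 18000.00
web | 3900.00 | 125.00 | 87.00 | 487500.00 | 339300.00
top flange | 4760.00 | 125.00 | 176.00 | 595000.00 | 837760.00
Σ | 11660.00 |  |  | 1457500.00 | 1195060.00
x̄ = 1457500.00 / 11660.00 = 125.00 mm
ȳ = 1195060.00 / 11660.00 = 102.49 mm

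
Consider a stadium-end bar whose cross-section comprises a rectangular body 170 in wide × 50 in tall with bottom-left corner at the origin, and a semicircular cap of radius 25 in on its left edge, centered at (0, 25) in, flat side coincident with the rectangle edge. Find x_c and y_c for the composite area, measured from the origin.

rectangular body: A = 170 × 50 = 8500.00, centroid at (85.00, 25.00).
semicircular end: A = ½π·25² = 981.75, centroid at (-10.61, 25.00).
ΣA = 9481.75 in², ΣAx_c = 712083.33 in³, ΣAy_c = 237043.69 in³.
x_c = 712083.33/9481.75 = 75.10 in; y_c = 237043.69/9481.75 = 25.00 in.

x_c = 75.10 in, y_c = 25.00 in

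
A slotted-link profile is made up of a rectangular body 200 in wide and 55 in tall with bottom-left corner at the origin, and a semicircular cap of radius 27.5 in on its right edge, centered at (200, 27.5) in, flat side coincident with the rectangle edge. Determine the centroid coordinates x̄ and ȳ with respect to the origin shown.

rectangular body: A = 200 × 55 = 11000.00, centroid at (100.00, 27.50).
semicircular end: A = ½π·27.5² = 1187.91, centroid at (211.67, 27.50).
ΣA = 12187.91 in², ΣAx̄ = 1351447.53 in³, ΣAȳ = 335167.65 in³.
x̄ = 1351447.53/12187.91 = 110.88 in; ȳ = 335167.65/12187.91 = 27.50 in.

x̄ = 110.88 in, ȳ = 27.50 in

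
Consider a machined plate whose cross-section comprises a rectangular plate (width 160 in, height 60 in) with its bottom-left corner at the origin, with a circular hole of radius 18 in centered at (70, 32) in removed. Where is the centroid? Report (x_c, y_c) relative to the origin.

plate: A = 160 × 60 = 9600.00, centroid at (80.00, 30.00).
hole: A = −π·18² = -1017.88, centroid at (70.00, 32.00).
ΣA = 8582.12 in²
ΣAx_c = (9600.00)(80.00) + (-1017.88)(70.00) = 696748.68 in³
ΣAy_c = (9600.00)(30.00) + (-1017.88)(32.00) = 255427.97 in³
x_c = 696748.68 / 8582.12 = 81.19 in
y_c = 255427.97 / 8582.12 = 29.76 in

x_c = 81.19 in, y_c = 29.76 in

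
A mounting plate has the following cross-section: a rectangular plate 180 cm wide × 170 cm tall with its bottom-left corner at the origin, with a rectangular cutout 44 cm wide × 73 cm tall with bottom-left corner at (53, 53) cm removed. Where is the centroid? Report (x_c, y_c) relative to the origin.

x_c = 91.76 cm, y_c = 84.47 cm

Part | A | x̄ᵢ | ȳᵢ | A·x̄ᵢ | A·ȳᵢ
plate | 30600.00 | 90.00 | 85.00 | 2754000.00 | 2601000.00
hole | -3212.00 | 75.00 | 89.50 | -240900.00 | -287474.00
Σ | 27388.00 |  |  | 2513100.00 | 2313526.00
x_c = 2513100.00 / 27388.00 = 91.76 cm
y_c = 2313526.00 / 27388.00 = 84.47 cm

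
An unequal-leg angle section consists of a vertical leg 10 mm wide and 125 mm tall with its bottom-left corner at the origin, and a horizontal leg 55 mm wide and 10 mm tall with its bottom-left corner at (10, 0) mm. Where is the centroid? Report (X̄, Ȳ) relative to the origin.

X̄ = 14.93 mm, Ȳ = 44.93 mm

vertical leg: A = 10 × 125 = 1250.00, centroid at (5.00, 62.50).
horizontal leg: A = 55 × 10 = 550.00, centroid at (37.50, 5.00).
ΣA = 1800.00 mm², ΣAX̄ = 26875.00 mm³, ΣAȲ = 80875.00 mm³.
X̄ = 26875.00/1800.00 = 14.93 mm; Ȳ = 80875.00/1800.00 = 44.93 mm.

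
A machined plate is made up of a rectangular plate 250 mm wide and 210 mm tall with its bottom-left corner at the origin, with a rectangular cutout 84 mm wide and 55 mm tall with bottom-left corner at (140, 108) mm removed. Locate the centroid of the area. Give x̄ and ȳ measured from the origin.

x̄ = 119.50 mm, ȳ = 102.06 mm

plate: A = 250 × 210 = 52500.00, centroid at (125.00, 105.00).
hole: A = −(84 × 55) = -4620.00, centroid at (182.00, 135.50).
ΣA = 47880.00 mm², ΣAx̄ = 5721660.00 mm³, ΣAȳ = 4886490.00 mm³.
x̄ = 5721660.00/47880.00 = 119.50 mm; ȳ = 4886490.00/47880.00 = 102.06 mm.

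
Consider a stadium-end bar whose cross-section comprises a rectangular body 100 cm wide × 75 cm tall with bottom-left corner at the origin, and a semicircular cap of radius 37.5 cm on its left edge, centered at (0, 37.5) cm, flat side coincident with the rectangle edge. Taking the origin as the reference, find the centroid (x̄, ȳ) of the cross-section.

rectangular body: A = 100 × 75 = 7500.00, centroid at (50.00, 37.50).
semicircular end: A = ½π·37.5² = 2208.93, centroid at (-15.92, 37.50).
ΣA = 9708.93 cm², ΣAx̄ = 339843.75 cm³, ΣAȳ = 364084.96 cm³.
x̄ = 339843.75/9708.93 = 35.00 cm; ȳ = 364084.96/9708.93 = 37.50 cm.

x̄ = 35.00 cm, ȳ = 37.50 cm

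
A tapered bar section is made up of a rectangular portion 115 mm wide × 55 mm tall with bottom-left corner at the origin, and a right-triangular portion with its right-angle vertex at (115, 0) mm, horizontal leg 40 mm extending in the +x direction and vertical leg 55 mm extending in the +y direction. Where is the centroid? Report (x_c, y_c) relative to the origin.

x_c = 67.99 mm, y_c = 26.14 mm

rectangular portion: A = 115 × 55 = 6325.00, centroid at (57.50, 27.50).
triangular portion: A = ½·40·55 = 1100.00, centroid at (128.33, 18.33).
ΣA = 7425.00 mm², ΣAx_c = 504854.17 mm³, ΣAy_c = 194104.17 mm³.
x_c = 504854.17/7425.00 = 67.99 mm; y_c = 194104.17/7425.00 = 26.14 mm.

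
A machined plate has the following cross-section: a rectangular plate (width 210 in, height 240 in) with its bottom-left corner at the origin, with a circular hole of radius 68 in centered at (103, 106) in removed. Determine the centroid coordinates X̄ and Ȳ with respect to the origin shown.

Part | A | x̄ᵢ | ȳᵢ | A·x̄ᵢ | A·ȳᵢ
plate | 50400.00 | 105.00 | 120.00 | 5292000.00 | 6048000.00
hole | -14526.72 | 103.00 | 106.00 | -1496252.62 | -1539832.79
Σ | 35873.28 |  |  | 3795747.38 | 4508167.21
X̄ = 3795747.38 / 35873.28 = 105.81 in
Ȳ = 4508167.21 / 35873.28 = 125.67 in

X̄ = 105.81 in, Ȳ = 125.67 in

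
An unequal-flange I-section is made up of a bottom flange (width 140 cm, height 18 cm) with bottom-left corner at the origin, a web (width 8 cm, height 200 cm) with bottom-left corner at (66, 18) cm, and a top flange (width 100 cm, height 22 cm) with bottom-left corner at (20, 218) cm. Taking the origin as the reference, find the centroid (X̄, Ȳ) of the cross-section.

X̄ = 70.00 cm, Ȳ = 113.18 cm

bottom flange: A = 140 × 18 = 2520.00, centroid at (70.00, 9.00).
web: A = 8 × 200 = 1600.00, centroid at (70.00, 118.00).
top flange: A = 100 × 22 = 2200.00, centroid at (70.00, 229.00).
ΣA = 6320.00 cm²
ΣAX̄ = (2520.00)(70.00) + (1600.00)(70.00) + (2200.00)(70.00) = 442400.00 cm³
ΣAȲ = (2520.00)(9.00) + (1600.00)(118.00) + (2200.00)(229.00) = 715280.00 cm³
X̄ = 442400.00 / 6320.00 = 70.00 cm
Ȳ = 715280.00 / 6320.00 = 113.18 cm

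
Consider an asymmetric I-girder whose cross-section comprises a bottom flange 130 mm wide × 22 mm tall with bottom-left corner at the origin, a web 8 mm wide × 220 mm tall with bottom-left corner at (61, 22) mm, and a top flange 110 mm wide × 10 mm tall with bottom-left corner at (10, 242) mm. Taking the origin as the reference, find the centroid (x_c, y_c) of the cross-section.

Part | A | x̄ᵢ | ȳᵢ | A·x̄ᵢ | A·ȳᵢ
bottom flange | 2860.00 | 65.00 | 11.00 | 185900.00 | 31460.00
web | 1760.00 | 65.00 | 132.00 | 114400.00 | 232320.00
top flange | 1100.00 | 65.00 | 247.00 | 71500.00 | 271700.00
Σ | 5720.00 |  |  | 371800.00 | 535480.00
x_c = 371800.00 / 5720.00 = 65.00 mm
y_c = 535480.00 / 5720.00 = 93.62 mm

x_c = 65.00 mm, y_c = 93.62 mm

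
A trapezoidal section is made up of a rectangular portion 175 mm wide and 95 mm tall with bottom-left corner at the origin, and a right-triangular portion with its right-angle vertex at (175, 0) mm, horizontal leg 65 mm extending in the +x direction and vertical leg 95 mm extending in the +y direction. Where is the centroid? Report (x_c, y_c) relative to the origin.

x_c = 104.60 mm, y_c = 45.02 mm

Part | A | x̄ᵢ | ȳᵢ | A·x̄ᵢ | A·ȳᵢ
rectangular portion | 16625.00 | 87.50 | 47.50 | 1454687.50 | 789687.50
triangular portion | 3087.50 | 196.67 | 31.67 | 607208.33 | 97770.83
Σ | 19712.50 |  |  | 2061895.83 | 887458.33
x_c = 2061895.83 / 19712.50 = 104.60 mm
y_c = 887458.33 / 19712.50 = 45.02 mm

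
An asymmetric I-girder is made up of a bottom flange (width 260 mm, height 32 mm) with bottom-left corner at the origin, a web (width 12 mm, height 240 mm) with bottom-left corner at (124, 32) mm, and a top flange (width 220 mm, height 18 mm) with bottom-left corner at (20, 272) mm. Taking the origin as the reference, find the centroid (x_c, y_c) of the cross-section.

Part | A | x̄ᵢ | ȳᵢ | A·x̄ᵢ | A·ȳᵢ
bottom flange | 8320.00 | 130.00 | 16.00 | 1081600.00 | 133120.00
web | 2880.00 | 130.00 | 152.00 | 374400.00 | 437760.00
top flange | 3960.00 | 130.00 | 281.00 | 514800.00 | 1112760.00
Σ | 15160.00 |  |  | 1970800.00 | 1683640.00
x_c = 1970800.00 / 15160.00 = 130.00 mm
y_c = 1683640.00 / 15160.00 = 111.06 mm

x_c = 130.00 mm, y_c = 111.06 mm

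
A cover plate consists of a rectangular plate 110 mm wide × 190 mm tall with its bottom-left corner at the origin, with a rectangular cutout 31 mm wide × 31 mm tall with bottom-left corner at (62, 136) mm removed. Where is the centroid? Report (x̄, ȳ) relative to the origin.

Part | A | x̄ᵢ | ȳᵢ | A·x̄ᵢ | A·ȳᵢ
plate | 20900.00 | 55.00 | 95.00 | 1149500.00 | 1985500.00
hole | -961.00 | 77.50 | 151.50 | -74477.50 | -145591.50
Σ | 19939.00 |  |  | 1075022.50 | 1839908.50
x̄ = 1075022.50 / 19939.00 = 53.92 mm
ȳ = 1839908.50 / 19939.00 = 92.28 mm

x̄ = 53.92 mm, ȳ = 92.28 mm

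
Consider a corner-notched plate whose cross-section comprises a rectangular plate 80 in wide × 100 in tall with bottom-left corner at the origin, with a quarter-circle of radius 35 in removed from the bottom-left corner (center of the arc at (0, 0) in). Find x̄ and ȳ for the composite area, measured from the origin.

x̄ = 43.44 in, ȳ = 54.80 in

plate: A = 80 × 100 = 8000.00, centroid at (40.00, 50.00).
removed quarter-circle: A = −¼π·35² = -962.11, centroid at (14.85, 14.85).
ΣA = 7037.89 in²
ΣAx̄ = (8000.00)(40.00) + (-962.11)(14.85) = 305708.33 in³
ΣAȳ = (8000.00)(50.00) + (-962.11)(14.85) = 385708.33 in³
x̄ = 305708.33 / 7037.89 = 43.44 in
ȳ = 385708.33 / 7037.89 = 54.80 in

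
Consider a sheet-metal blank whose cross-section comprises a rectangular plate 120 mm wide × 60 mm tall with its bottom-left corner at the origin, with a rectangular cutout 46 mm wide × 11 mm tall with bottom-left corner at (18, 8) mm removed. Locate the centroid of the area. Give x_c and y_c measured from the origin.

plate: A = 120 × 60 = 7200.00, centroid at (60.00, 30.00).
hole: A = −(46 × 11) = -506.00, centroid at (41.00, 13.50).
ΣA = 6694.00 mm²
ΣAx_c = (7200.00)(60.00) + (-506.00)(41.00) = 411254.00 mm³
ΣAy_c = (7200.00)(30.00) + (-506.00)(13.50) = 209169.00 mm³
x_c = 411254.00 / 6694.00 = 61.44 mm
y_c = 209169.00 / 6694.00 = 31.25 mm

x_c = 61.44 mm, y_c = 31.25 mm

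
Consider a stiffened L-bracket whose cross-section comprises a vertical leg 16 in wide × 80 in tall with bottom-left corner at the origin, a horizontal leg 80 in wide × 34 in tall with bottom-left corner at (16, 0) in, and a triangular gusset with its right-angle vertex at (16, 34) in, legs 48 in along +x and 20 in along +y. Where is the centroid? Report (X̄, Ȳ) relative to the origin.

X̄ = 39.71 in, Ȳ = 26.11 in

Part | A | x̄ᵢ | ȳᵢ | A·x̄ᵢ | A·ȳᵢ
vertical leg | 1280.00 | 8.00 | 40.00 | 10240.00 | 51200.00
horizontal leg | 2720.00 | 56.00 | 17.00 | 152320.00 | 46240.00
gusset | 480.00 | 32.00 | 40.67 | 15360.00 | 19520.00
Σ | 4480.00 |  |  | 177920.00 | 116960.00
X̄ = 177920.00 / 4480.00 = 39.71 in
Ȳ = 116960.00 / 4480.00 = 26.11 in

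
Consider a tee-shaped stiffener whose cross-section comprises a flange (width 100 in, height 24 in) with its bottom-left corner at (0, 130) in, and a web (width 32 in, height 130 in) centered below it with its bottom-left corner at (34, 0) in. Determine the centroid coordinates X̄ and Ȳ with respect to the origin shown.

web: A = 32 × 130 = 4160.00, centroid at (50.00, 65.00).
flange: A = 100 × 24 = 2400.00, centroid at (50.00, 142.00).
ΣA = 6560.00 in², ΣAX̄ = 328000.00 in³, ΣAȲ = 611200.00 in³.
X̄ = 328000.00/6560.00 = 50.00 in; Ȳ = 611200.00/6560.00 = 93.17 in.

X̄ = 50.00 in, Ȳ = 93.17 in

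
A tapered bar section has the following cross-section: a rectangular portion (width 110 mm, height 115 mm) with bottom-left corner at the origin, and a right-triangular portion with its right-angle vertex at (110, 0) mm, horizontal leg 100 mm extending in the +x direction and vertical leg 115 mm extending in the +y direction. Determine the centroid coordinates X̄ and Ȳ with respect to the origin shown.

rectangular portion: A = 110 × 115 = 12650.00, centroid at (55.00, 57.50).
triangular portion: A = ½·100·115 = 5750.00, centroid at (143.33, 38.33).
ΣA = 18400.00 mm², ΣAX̄ = 1519916.67 mm³, ΣAȲ = 947791.67 mm³.
X̄ = 1519916.67/18400.00 = 82.60 mm; Ȳ = 947791.67/18400.00 = 51.51 mm.

X̄ = 82.60 mm, Ȳ = 51.51 mm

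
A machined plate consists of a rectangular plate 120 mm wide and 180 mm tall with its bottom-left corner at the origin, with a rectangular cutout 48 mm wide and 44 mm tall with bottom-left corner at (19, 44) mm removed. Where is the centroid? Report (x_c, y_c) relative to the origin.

x_c = 61.84 mm, y_c = 92.60 mm

Part | A | x̄ᵢ | ȳᵢ | A·x̄ᵢ | A·ȳᵢ
plate | 21600.00 | 60.00 | 90.00 | 1296000.00 | 1944000.00
hole | -2112.00 | 43.00 | 66.00 | -90816.00 | -139392.00
Σ | 19488.00 |  |  | 1205184.00 | 1804608.00
x_c = 1205184.00 / 19488.00 = 61.84 mm
y_c = 1804608.00 / 19488.00 = 92.60 mm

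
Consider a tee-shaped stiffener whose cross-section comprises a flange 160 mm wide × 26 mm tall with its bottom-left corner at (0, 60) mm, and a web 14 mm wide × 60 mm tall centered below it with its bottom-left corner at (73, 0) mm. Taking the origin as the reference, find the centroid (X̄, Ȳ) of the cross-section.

X̄ = 80.00 mm, Ȳ = 65.78 mm

web: A = 14 × 60 = 840.00, centroid at (80.00, 30.00).
flange: A = 160 × 26 = 4160.00, centroid at (80.00, 73.00).
ΣA = 5000.00 mm²
ΣAX̄ = (840.00)(80.00) + (4160.00)(80.00) = 400000.00 mm³
ΣAȲ = (840.00)(30.00) + (4160.00)(73.00) = 328880.00 mm³
X̄ = 400000.00 / 5000.00 = 80.00 mm
Ȳ = 328880.00 / 5000.00 = 65.78 mm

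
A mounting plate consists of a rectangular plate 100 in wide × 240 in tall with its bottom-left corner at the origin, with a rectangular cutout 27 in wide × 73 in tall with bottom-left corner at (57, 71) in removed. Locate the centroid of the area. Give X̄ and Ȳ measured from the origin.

X̄ = 48.17 in, Ȳ = 121.12 in

plate: A = 100 × 240 = 24000.00, centroid at (50.00, 120.00).
hole: A = −(27 × 73) = -1971.00, centroid at (70.50, 107.50).
ΣA = 22029.00 in², ΣAX̄ = 1061044.50 in³, ΣAȲ = 2668117.50 in³.
X̄ = 1061044.50/22029.00 = 48.17 in; Ȳ = 2668117.50/22029.00 = 121.12 in.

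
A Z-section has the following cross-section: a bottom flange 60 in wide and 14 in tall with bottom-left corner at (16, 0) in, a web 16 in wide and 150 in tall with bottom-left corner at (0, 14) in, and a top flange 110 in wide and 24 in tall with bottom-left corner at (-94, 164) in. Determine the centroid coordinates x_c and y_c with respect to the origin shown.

x_c = -7.67 in, y_c = 116.35 in

bottom flange: A = 60 × 14 = 840.00, centroid at (46.00, 7.00).
web: A = 16 × 150 = 2400.00, centroid at (8.00, 89.00).
top flange: A = 110 × 24 = 2640.00, centroid at (-39.00, 176.00).
ΣA = 5880.00 in², ΣAx_c = -45120.00 in³, ΣAy_c = 684120.00 in³.
x_c = -45120.00/5880.00 = -7.67 in; y_c = 684120.00/5880.00 = 116.35 in.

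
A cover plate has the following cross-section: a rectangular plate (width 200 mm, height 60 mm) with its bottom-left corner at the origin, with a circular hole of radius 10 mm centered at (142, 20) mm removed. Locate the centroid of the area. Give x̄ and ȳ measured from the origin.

x̄ = 98.87 mm, ȳ = 30.27 mm

plate: A = 200 × 60 = 12000.00, centroid at (100.00, 30.00).
hole: A = −π·10² = -314.16, centroid at (142.00, 20.00).
ΣA = 11685.84 mm², ΣAx̄ = 1155389.38 mm³, ΣAȳ = 353716.81 mm³.
x̄ = 1155389.38/11685.84 = 98.87 mm; ȳ = 353716.81/11685.84 = 30.27 mm.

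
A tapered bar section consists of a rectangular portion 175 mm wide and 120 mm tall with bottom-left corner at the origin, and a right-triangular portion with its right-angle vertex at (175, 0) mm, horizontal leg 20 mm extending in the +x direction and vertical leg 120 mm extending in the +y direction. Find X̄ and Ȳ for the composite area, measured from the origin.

rectangular portion: A = 175 × 120 = 21000.00, centroid at (87.50, 60.00).
triangular portion: A = ½·20·120 = 1200.00, centroid at (181.67, 40.00).
ΣA = 22200.00 mm²
ΣAX̄ = (21000.00)(87.50) + (1200.00)(181.67) = 2055500.00 mm³
ΣAȲ = (21000.00)(60.00) + (1200.00)(40.00) = 1308000.00 mm³
X̄ = 2055500.00 / 22200.00 = 92.59 mm
Ȳ = 1308000.00 / 22200.00 = 58.92 mm

X̄ = 92.59 mm, Ȳ = 58.92 mm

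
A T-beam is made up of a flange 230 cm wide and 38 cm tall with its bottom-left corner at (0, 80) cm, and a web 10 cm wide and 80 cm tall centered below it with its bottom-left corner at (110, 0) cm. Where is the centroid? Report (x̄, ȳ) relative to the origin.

web: A = 10 × 80 = 800.00, centroid at (115.00, 40.00).
flange: A = 230 × 38 = 8740.00, centroid at (115.00, 99.00).
ΣA = 9540.00 cm², ΣAx̄ = 1097100.00 cm³, ΣAȳ = 897260.00 cm³.
x̄ = 1097100.00/9540.00 = 115.00 cm; ȳ = 897260.00/9540.00 = 94.05 cm.

x̄ = 115.00 cm, ȳ = 94.05 cm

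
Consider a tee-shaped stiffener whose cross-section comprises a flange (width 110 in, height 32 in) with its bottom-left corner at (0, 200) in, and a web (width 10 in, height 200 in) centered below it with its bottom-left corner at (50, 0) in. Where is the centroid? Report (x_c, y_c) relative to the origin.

Part | A | x̄ᵢ | ȳᵢ | A·x̄ᵢ | A·ȳᵢ
web | 2000.00 | 55.00 | 100.00 | 110000.00 | 200000.00
flange | 3520.00 | 55.00 | 216.00 | 193600.00 | 760320.00
Σ | 5520.00 |  |  | 303600.00 | 960320.00
x_c = 303600.00 / 5520.00 = 55.00 in
y_c = 960320.00 / 5520.00 = 173.97 in

x_c = 55.00 in, y_c = 173.97 in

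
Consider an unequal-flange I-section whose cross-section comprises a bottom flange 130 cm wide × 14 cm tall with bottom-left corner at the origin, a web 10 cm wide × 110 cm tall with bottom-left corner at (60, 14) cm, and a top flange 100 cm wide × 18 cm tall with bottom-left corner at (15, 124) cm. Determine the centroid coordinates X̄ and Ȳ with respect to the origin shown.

X̄ = 65.00 cm, Ȳ = 69.50 cm

bottom flange: A = 130 × 14 = 1820.00, centroid at (65.00, 7.00).
web: A = 10 × 110 = 1100.00, centroid at (65.00, 69.00).
top flange: A = 100 × 18 = 1800.00, centroid at (65.00, 133.00).
ΣA = 4720.00 cm², ΣAX̄ = 306800.00 cm³, ΣAȲ = 328040.00 cm³.
X̄ = 306800.00/4720.00 = 65.00 cm; Ȳ = 328040.00/4720.00 = 69.50 cm.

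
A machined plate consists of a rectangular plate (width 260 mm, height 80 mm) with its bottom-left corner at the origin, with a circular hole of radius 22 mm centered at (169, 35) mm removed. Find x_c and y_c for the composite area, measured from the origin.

x_c = 126.92 mm, y_c = 40.39 mm

plate: A = 260 × 80 = 20800.00, centroid at (130.00, 40.00).
hole: A = −π·22² = -1520.53, centroid at (169.00, 35.00).
ΣA = 19279.47 mm², ΣAx_c = 2447030.29 mm³, ΣAy_c = 778781.42 mm³.
x_c = 2447030.29/19279.47 = 126.92 mm; y_c = 778781.42/19279.47 = 40.39 mm.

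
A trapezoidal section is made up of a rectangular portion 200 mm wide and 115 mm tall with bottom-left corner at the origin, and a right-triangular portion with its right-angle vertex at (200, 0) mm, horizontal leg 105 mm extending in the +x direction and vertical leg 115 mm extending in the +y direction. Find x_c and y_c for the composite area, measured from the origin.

x_c = 128.07 mm, y_c = 53.51 mm

rectangular portion: A = 200 × 115 = 23000.00, centroid at (100.00, 57.50).
triangular portion: A = ½·105·115 = 6037.50, centroid at (235.00, 38.33).
ΣA = 29037.50 mm²
ΣAx_c = (23000.00)(100.00) + (6037.50)(235.00) = 3718812.50 mm³
ΣAy_c = (23000.00)(57.50) + (6037.50)(38.33) = 1553937.50 mm³
x_c = 3718812.50 / 29037.50 = 128.07 mm
y_c = 1553937.50 / 29037.50 = 53.51 mm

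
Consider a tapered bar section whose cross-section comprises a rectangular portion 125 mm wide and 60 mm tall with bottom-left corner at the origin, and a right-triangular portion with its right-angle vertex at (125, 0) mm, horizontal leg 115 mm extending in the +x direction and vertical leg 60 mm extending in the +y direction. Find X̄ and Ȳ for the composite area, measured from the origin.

rectangular portion: A = 125 × 60 = 7500.00, centroid at (62.50, 30.00).
triangular portion: A = ½·115·60 = 3450.00, centroid at (163.33, 20.00).
ΣA = 10950.00 mm², ΣAX̄ = 1032250.00 mm³, ΣAȲ = 294000.00 mm³.
X̄ = 1032250.00/10950.00 = 94.27 mm; Ȳ = 294000.00/10950.00 = 26.85 mm.

X̄ = 94.27 mm, Ȳ = 26.85 mm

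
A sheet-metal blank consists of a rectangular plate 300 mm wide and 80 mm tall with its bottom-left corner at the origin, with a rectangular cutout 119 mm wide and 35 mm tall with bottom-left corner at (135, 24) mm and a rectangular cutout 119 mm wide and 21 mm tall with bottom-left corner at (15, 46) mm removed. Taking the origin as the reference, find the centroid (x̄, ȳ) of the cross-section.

plate: A = 300 × 80 = 24000.00, centroid at (150.00, 40.00).
hole 1: A = −(119 × 35) = -4165.00, centroid at (194.50, 41.50).
hole 2: A = −(119 × 21) = -2499.00, centroid at (74.50, 56.50).
ΣA = 17336.00 mm², ΣAx̄ = 2603732.00 mm³, ΣAȳ = 645959.00 mm³.
x̄ = 2603732.00/17336.00 = 150.19 mm; ȳ = 645959.00/17336.00 = 37.26 mm.

x̄ = 150.19 mm, ȳ = 37.26 mm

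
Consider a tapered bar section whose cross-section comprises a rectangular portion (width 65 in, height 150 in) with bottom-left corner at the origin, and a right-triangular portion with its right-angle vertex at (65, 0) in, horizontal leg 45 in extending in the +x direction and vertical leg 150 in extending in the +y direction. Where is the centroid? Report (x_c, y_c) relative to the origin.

rectangular portion: A = 65 × 150 = 9750.00, centroid at (32.50, 75.00).
triangular portion: A = ½·45·150 = 3375.00, centroid at (80.00, 50.00).
ΣA = 13125.00 in²
ΣAx_c = (9750.00)(32.50) + (3375.00)(80.00) = 586875.00 in³
ΣAy_c = (9750.00)(75.00) + (3375.00)(50.00) = 900000.00 in³
x_c = 586875.00 / 13125.00 = 44.71 in
y_c = 900000.00 / 13125.00 = 68.57 in

x_c = 44.71 in, y_c = 68.57 in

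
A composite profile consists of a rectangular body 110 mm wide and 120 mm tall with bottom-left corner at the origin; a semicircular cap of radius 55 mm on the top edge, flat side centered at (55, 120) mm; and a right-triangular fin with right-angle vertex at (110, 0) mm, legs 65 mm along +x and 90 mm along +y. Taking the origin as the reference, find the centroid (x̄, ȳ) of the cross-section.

rectangular body: A = 110 × 120 = 13200.00, centroid at (55.00, 60.00).
semicircular top: A = ½π·55² = 4751.66, centroid at (55.00, 143.34).
triangular fin: A = ½·65·90 = 2925.00, centroid at (131.67, 30.00).
ΣA = 20876.66 mm²
ΣAx̄ = (13200.00)(55.00) + (4751.66)(55.00) + (2925.00)(131.67) = 1372466.24 mm³
ΣAȳ = (13200.00)(60.00) + (4751.66)(143.34) + (2925.00)(30.00) = 1560865.73 mm³
x̄ = 1372466.24 / 20876.66 = 65.74 mm
ȳ = 1560865.73 / 20876.66 = 74.77 mm

x̄ = 65.74 mm, ȳ = 74.77 mm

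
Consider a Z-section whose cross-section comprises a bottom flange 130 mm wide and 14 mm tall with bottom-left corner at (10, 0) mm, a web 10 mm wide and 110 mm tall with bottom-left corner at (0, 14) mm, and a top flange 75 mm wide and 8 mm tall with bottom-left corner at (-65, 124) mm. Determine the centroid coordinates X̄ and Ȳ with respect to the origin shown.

X̄ = 35.65 mm, Ȳ = 47.00 mm

bottom flange: A = 130 × 14 = 1820.00, centroid at (75.00, 7.00).
web: A = 10 × 110 = 1100.00, centroid at (5.00, 69.00).
top flange: A = 75 × 8 = 600.00, centroid at (-27.50, 128.00).
ΣA = 3520.00 mm², ΣAX̄ = 125500.00 mm³, ΣAȲ = 165440.00 mm³.
X̄ = 125500.00/3520.00 = 35.65 mm; Ȳ = 165440.00/3520.00 = 47.00 mm.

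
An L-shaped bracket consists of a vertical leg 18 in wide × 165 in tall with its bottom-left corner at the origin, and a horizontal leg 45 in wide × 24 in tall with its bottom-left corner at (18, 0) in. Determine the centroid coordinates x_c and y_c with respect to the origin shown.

vertical leg: A = 18 × 165 = 2970.00, centroid at (9.00, 82.50).
horizontal leg: A = 45 × 24 = 1080.00, centroid at (40.50, 12.00).
ΣA = 4050.00 in², ΣAx_c = 70470.00 in³, ΣAy_c = 257985.00 in³.
x_c = 70470.00/4050.00 = 17.40 in; y_c = 257985.00/4050.00 = 63.70 in.

x_c = 17.40 in, y_c = 63.70 in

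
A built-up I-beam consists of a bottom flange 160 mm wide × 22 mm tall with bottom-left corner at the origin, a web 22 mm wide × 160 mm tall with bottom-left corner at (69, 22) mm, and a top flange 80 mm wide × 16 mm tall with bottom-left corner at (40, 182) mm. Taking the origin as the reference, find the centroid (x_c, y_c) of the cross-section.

x_c = 80.00 mm, y_c = 77.04 mm

bottom flange: A = 160 × 22 = 3520.00, centroid at (80.00, 11.00).
web: A = 22 × 160 = 3520.00, centroid at (80.00, 102.00).
top flange: A = 80 × 16 = 1280.00, centroid at (80.00, 190.00).
ΣA = 8320.00 mm²
ΣAx_c = (3520.00)(80.00) + (3520.00)(80.00) + (1280.00)(80.00) = 665600.00 mm³
ΣAy_c = (3520.00)(11.00) + (3520.00)(102.00) + (1280.00)(190.00) = 640960.00 mm³
x_c = 665600.00 / 8320.00 = 80.00 mm
y_c = 640960.00 / 8320.00 = 77.04 mm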